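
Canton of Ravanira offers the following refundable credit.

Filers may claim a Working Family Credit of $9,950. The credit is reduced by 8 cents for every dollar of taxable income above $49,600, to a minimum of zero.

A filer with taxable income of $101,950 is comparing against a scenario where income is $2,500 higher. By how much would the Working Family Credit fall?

At $101,950 — 8% of the $52,350 excess over $49,600 is $4,188; credit = $9,950 − $4,188 = $5,762.
At $104,450 — 8% of the $54,850 excess over $49,600 is $4,388; credit = $9,950 − $4,388 = $5,562.
Lost: $5,762 − $5,562 = $200.

$200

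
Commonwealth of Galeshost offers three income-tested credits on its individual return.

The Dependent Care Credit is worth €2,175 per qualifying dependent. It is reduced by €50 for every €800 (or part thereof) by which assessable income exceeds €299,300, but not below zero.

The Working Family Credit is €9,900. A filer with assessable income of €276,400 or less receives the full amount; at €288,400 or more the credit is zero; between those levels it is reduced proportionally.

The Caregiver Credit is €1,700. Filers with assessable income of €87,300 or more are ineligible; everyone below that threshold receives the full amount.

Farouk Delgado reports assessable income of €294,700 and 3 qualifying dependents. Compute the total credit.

Dependent Care Credit: base = 3 × €2,175 = €6,525. €294,700 is at or below the €299,300 threshold, so the full €6,525 applies.
Working Family Credit: €294,700 is at or above €288,400, so the credit is €0.
Caregiver Credit: €294,700 meets or exceeds the €87,300 cutoff, so the credit is €0.
Total: €6,525 + €0 + €0 = €6,525.

€6,525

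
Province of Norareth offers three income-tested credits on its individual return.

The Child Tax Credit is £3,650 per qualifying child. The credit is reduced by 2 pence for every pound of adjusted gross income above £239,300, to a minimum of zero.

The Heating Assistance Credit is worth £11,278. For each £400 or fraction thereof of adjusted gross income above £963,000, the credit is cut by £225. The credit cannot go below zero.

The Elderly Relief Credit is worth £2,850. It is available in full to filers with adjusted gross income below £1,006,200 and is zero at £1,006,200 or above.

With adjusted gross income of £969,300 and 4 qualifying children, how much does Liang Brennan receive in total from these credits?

£10,528

Child Tax Credit: base = 4 × £3,650 = £14,600. 2% of the £730,000 excess over £239,300 is £14,600 ≥ base, so the credit is £0.
Heating Assistance Credit: income exceeds £963,000 by £6,300, which is 16 full-or-partial £400 increments; reduction = 16 × £225 = £3,600, leaving £7,678.
Elderly Relief Credit: £969,300 is below the £1,006,200 cutoff, so the full £2,850 applies.
Total: £0 + £7,678 + £2,850 = £10,528.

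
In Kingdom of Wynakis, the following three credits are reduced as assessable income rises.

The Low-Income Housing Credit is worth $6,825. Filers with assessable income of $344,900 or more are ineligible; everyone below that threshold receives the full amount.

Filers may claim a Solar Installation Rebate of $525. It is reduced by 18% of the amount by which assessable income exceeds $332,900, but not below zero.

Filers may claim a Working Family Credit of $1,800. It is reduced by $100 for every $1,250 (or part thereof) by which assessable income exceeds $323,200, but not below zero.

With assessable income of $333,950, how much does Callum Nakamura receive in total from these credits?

Low-Income Housing Credit: $333,950 is below the $344,900 cutoff, so the full $6,825 applies.
Solar Installation Rebate: 18% of the $1,050 excess over $332,900 is $189; credit = $525 − $189 = $336.
Working Family Credit: income exceeds $323,200 by $10,750, which is 9 full-or-partial $1,250 increments; reduction = 9 × $100 = $900, leaving $900.
Total: $6,825 + $336 + $900 = $8,061.

$8,061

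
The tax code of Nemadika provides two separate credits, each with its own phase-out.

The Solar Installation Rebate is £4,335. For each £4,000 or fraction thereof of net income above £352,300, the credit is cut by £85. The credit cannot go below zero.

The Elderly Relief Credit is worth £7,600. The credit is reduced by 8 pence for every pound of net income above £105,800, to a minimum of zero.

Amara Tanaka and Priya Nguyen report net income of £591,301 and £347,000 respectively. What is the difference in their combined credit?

£4,335

Amara (£591,301): Solar Installation Rebate: income exceeds £352,300 by £239,001 → 60 increments × £85 = £5,100 ≥ base, so the credit is £0. Elderly Relief Credit: 8% of the £485,501 excess over £105,800 is £38,840.08 ≥ base, so the credit is £0. total £0 + £0 = £0
Priya (£347,000): Solar Installation Rebate: £347,000 is at or below the £352,300 threshold, so the full £4,335 applies. Elderly Relief Credit: 8% of the £241,200 excess over £105,800 is £19,296 ≥ base, so the credit is £0. total £4,335 + £0 = £4,335
Difference: |£0 − £4,335| = £4,335.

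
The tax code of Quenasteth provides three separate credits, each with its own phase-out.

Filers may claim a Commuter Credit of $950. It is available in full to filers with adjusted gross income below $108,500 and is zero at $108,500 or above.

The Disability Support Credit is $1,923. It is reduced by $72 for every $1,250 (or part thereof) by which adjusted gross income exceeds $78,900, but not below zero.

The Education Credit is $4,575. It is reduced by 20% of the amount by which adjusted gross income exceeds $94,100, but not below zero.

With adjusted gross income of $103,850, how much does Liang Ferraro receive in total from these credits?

$4,058

Commuter Credit: $103,850 is below the $108,500 cutoff, so the full $950 applies.
Disability Support Credit: income exceeds $78,900 by $24,950, which is 20 full-or-partial $1,250 increments; reduction = 20 × $72 = $1,440, leaving $483.
Education Credit: 20% of the $9,750 excess over $94,100 is $1,950; credit = $4,575 − $1,950 = $2,625.
Total: $950 + $483 + $2,625 = $4,058.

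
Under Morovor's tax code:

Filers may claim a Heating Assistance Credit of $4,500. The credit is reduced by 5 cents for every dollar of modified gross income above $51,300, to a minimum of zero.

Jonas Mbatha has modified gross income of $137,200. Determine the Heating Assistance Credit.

Heating Assistance Credit: 5% of the $85,900 excess over $51,300 is $4,295; credit = $4,500 − $4,295 = $205.

$205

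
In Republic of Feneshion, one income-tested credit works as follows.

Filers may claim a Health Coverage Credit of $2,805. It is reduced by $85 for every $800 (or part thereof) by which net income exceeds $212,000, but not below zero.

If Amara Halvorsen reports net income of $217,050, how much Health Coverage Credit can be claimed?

Health Coverage Credit: income exceeds $212,000 by $5,050, which is 7 full-or-partial $800 increments; reduction = 7 × $85 = $595, leaving $2,210.

$2,210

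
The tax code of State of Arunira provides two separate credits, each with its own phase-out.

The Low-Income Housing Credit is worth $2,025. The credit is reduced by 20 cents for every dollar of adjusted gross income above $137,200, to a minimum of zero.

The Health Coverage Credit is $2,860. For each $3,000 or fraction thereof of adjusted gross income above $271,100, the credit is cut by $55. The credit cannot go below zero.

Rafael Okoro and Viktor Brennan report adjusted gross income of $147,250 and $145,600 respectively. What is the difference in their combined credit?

Rafael ($147,250): Low-Income Housing Credit: 20% of the $10,050 excess over $137,200 is $2,010; credit = $2,025 − $2,010 = $15. Health Coverage Credit: $147,250 is at or below the $271,100 threshold, so the full $2,860 applies. total $15 + $2,860 = $2,875
Viktor ($145,600): Low-Income Housing Credit: 20% of the $8,400 excess over $137,200 is $1,680; credit = $2,025 − $1,680 = $345. Health Coverage Credit: $145,600 is at or below the $271,100 threshold, so the full $2,860 applies. total $345 + $2,860 = $3,205
Difference: |$2,875 − $3,205| = $330.

$330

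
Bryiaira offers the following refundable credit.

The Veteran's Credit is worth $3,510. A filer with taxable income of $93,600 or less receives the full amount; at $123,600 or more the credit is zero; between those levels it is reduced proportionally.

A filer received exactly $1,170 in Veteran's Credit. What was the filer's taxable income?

$1,170 is 1,170/3,510 of the full $3,510, so 2,340/3,510 of the $30,000 range has been used: income = $93,600 + $30,000 × 2,340/3,510 = $113,600.

$113,600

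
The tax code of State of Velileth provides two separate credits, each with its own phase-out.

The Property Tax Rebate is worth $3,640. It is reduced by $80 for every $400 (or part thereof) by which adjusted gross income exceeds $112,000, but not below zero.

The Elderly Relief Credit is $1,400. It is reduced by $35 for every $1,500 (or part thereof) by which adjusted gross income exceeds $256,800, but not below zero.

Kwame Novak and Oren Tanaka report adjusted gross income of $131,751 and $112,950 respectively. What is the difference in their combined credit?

$3,400

Kwame ($131,751): Property Tax Rebate: income exceeds $112,000 by $19,751 → 50 increments × $80 = $4,000 ≥ base, so the credit is $0. Elderly Relief Credit: $131,751 is at or below the $256,800 threshold, so the full $1,400 applies. total $0 + $1,400 = $1,400
Oren ($112,950): Property Tax Rebate: income exceeds $112,000 by $950, which is 3 full-or-partial $400 increments; reduction = 3 × $80 = $240, leaving $3,400. Elderly Relief Credit: $112,950 is at or below the $256,800 threshold, so the full $1,400 applies. total $3,400 + $1,400 = $4,800
Difference: |$1,400 − $4,800| = $3,400.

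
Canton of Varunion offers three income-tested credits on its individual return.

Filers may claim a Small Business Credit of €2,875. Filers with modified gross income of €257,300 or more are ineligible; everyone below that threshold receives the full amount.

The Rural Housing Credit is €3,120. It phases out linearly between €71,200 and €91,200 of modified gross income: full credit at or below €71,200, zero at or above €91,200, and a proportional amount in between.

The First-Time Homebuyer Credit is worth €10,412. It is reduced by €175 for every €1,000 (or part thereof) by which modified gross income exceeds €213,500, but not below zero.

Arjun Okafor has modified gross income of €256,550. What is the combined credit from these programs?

€5,587

Small Business Credit: €256,550 is below the €257,300 cutoff, so the full €2,875 applies.
Rural Housing Credit: €256,550 is at or above €91,200, so the credit is €0.
First-Time Homebuyer Credit: income exceeds €213,500 by €43,050, which is 44 full-or-partial €1,000 increments; reduction = 44 × €175 = €7,700, leaving €2,712.
Total: €2,875 + €0 + €2,712 = €5,587.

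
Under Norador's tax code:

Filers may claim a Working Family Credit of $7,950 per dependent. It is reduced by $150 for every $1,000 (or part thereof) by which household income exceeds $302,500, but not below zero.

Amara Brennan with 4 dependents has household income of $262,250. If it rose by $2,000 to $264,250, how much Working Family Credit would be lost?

At $262,250 — base = 4 × $7,950 = $31,800. $262,250 is at or below the $302,500 threshold, so the full $31,800 applies.
At $264,250 — base = 4 × $7,950 = $31,800. $264,250 is at or below the $302,500 threshold, so the full $31,800 applies.
Lost: $31,800 − $31,800 = $0.

$0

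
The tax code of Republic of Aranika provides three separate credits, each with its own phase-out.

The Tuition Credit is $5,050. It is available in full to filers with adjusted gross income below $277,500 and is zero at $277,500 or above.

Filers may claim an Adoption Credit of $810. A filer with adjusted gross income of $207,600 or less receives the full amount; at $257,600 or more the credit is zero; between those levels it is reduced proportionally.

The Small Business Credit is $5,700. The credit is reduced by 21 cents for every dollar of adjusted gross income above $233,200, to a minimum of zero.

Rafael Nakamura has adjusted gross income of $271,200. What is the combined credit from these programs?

$5,050

Tuition Credit: $271,200 is below the $277,500 cutoff, so the full $5,050 applies.
Adoption Credit: $271,200 is at or above $257,600, so the credit is $0.
Small Business Credit: 21% of the $38,000 excess over $233,200 is $7,980 ≥ base, so the credit is $0.
Total: $5,050 + $0 + $0 = $5,050.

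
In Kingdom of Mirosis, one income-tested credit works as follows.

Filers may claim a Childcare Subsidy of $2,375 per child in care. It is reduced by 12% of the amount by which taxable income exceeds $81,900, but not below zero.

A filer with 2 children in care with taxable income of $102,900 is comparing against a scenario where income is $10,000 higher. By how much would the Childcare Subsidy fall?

$1,200

At $102,900 — base = 2 × $2,375 = $4,750. 12% of the $21,000 excess over $81,900 is $2,520; credit = $4,750 − $2,520 = $2,230.
At $112,900 — base = 2 × $2,375 = $4,750. 12% of the $31,000 excess over $81,900 is $3,720; credit = $4,750 − $3,720 = $1,030.
Lost: $2,230 − $1,030 = $1,200.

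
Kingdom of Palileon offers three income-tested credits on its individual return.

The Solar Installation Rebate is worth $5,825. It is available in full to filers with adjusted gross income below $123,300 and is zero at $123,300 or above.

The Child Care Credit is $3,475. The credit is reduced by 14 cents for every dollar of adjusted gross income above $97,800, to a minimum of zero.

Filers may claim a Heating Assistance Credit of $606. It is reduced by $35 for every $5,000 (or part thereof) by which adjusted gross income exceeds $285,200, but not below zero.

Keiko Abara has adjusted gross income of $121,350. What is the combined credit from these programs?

Solar Installation Rebate: $121,350 is below the $123,300 cutoff, so the full $5,825 applies.
Child Care Credit: 14% of the $23,550 excess over $97,800 is $3,297; credit = $3,475 − $3,297 = $178.
Heating Assistance Credit: $121,350 is at or below the $285,200 threshold, so the full $606 applies.
Total: $5,825 + $178 + $606 = $6,609.

$6,609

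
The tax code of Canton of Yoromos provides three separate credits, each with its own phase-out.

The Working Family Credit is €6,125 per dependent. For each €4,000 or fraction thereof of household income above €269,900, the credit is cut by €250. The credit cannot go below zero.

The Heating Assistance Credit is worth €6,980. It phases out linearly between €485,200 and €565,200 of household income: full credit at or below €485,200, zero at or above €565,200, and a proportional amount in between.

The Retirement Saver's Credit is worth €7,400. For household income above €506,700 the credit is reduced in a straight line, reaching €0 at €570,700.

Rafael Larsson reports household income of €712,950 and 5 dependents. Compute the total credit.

€2,875

Working Family Credit: base = 5 × €6,125 = €30,625. income exceeds €269,900 by €443,050, which is 111 full-or-partial €4,000 increments; reduction = 111 × €250 = €27,750, leaving €2,875.
Heating Assistance Credit: €712,950 is at or above €565,200, so the credit is €0.
Retirement Saver's Credit: €712,950 is at or above €570,700, so the credit is €0.
Total: €2,875 + €0 + €0 = €2,875.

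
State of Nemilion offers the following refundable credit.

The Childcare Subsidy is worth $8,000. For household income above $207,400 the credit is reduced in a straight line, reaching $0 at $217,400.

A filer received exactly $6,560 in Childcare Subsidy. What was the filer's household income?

$209,200

$6,560 is 6,560/8,000 of the full $8,000, so 1,440/8,000 of the $10,000 range has been used: income = $207,400 + $10,000 × 1,440/8,000 = $209,200.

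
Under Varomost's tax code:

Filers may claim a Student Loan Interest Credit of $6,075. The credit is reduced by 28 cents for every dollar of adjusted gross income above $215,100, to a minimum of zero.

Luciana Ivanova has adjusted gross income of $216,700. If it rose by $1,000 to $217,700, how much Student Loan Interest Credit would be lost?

At $216,700 — 28% of the $1,600 excess over $215,100 is $448; credit = $6,075 − $448 = $5,627.
At $217,700 — 28% of the $2,600 excess over $215,100 is $728; credit = $6,075 − $728 = $5,347.
Lost: $5,627 − $5,347 = $280.

$280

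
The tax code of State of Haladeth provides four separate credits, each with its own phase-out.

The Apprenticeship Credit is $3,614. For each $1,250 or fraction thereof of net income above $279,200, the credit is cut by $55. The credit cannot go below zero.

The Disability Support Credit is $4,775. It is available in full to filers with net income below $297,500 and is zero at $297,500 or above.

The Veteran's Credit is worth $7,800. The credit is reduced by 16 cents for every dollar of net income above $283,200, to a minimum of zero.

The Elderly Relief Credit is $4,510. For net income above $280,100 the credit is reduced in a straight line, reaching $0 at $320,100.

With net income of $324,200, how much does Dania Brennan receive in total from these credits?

$2,874

Apprenticeship Credit: income exceeds $279,200 by $45,000, which is 36 full-or-partial $1,250 increments; reduction = 36 × $55 = $1,980, leaving $1,634.
Disability Support Credit: $324,200 meets or exceeds the $297,500 cutoff, so the credit is $0.
Veteran's Credit: 16% of the $41,000 excess over $283,200 is $6,560; credit = $7,800 − $6,560 = $1,240.
Elderly Relief Credit: $324,200 is at or above $320,100, so the credit is $0.
Total: $1,634 + $0 + $1,240 + $0 = $2,874.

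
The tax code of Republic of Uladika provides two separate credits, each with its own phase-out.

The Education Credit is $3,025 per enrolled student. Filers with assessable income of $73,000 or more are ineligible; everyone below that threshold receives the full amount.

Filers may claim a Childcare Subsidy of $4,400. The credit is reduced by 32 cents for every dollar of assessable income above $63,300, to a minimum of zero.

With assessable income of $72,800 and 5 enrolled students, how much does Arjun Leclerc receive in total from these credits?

$16,485

Education Credit: base = 5 × $3,025 = $15,125. $72,800 is below the $73,000 cutoff, so the full $15,125 applies.
Childcare Subsidy: 32% of the $9,500 excess over $63,300 is $3,040; credit = $4,400 − $3,040 = $1,360.
Total: $15,125 + $1,360 = $16,485.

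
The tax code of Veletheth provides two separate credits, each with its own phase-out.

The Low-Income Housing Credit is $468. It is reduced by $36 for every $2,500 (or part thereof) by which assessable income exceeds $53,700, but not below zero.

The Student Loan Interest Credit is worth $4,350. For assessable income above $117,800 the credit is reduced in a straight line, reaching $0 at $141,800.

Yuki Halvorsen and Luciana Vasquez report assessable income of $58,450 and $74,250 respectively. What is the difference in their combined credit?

$252

Yuki ($58,450): Low-Income Housing Credit: income exceeds $53,700 by $4,750, which is 2 full-or-partial $2,500 increments; reduction = 2 × $36 = $72, leaving $396. Student Loan Interest Credit: $58,450 is at or below the $117,800 threshold, so the full $4,350 applies. total $396 + $4,350 = $4,746
Luciana ($74,250): Low-Income Housing Credit: income exceeds $53,700 by $20,550, which is 9 full-or-partial $2,500 increments; reduction = 9 × $36 = $324, leaving $144. Student Loan Interest Credit: $74,250 is at or below the $117,800 threshold, so the full $4,350 applies. total $144 + $4,350 = $4,494
Difference: |$4,746 − $4,494| = $252.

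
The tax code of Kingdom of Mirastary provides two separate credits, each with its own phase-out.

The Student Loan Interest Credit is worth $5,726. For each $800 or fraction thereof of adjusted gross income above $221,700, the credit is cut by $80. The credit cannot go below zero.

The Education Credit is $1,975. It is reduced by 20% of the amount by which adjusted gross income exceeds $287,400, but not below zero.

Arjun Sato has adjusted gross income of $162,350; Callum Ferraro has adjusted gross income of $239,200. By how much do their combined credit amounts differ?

Arjun ($162,350): Student Loan Interest Credit: $162,350 is at or below the $221,700 threshold, so the full $5,726 applies. Education Credit: $162,350 is at or below the $287,400 threshold, so the full $1,975 applies. total $5,726 + $1,975 = $7,701
Callum ($239,200): Student Loan Interest Credit: income exceeds $221,700 by $17,500, which is 22 full-or-partial $800 increments; reduction = 22 × $80 = $1,760, leaving $3,966. Education Credit: $239,200 is at or below the $287,400 threshold, so the full $1,975 applies. total $3,966 + $1,975 = $5,941
Difference: |$7,701 − $5,941| = $1,760.

$1,760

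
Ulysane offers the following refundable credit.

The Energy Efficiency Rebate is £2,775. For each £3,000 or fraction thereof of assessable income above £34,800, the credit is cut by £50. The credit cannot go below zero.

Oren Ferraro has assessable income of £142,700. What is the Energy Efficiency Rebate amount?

£975

Energy Efficiency Rebate: income exceeds £34,800 by £107,900, which is 36 full-or-partial £3,000 increments; reduction = 36 × £50 = £1,800, leaving £975.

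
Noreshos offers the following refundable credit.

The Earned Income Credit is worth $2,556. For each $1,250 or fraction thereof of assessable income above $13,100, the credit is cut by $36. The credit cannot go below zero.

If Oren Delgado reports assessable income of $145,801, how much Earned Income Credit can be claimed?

Earned Income Credit: income exceeds $13,100 by $132,701 → 107 increments × $36 = $3,852 ≥ base, so the credit is $0.

$0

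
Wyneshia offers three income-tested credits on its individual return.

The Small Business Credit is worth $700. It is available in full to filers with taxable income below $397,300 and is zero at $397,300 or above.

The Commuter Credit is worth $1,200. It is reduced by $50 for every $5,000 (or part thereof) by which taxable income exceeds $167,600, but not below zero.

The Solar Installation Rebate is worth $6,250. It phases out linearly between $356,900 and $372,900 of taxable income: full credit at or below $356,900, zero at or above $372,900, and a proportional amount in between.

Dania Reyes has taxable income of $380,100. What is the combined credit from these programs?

$700

Small Business Credit: $380,100 is below the $397,300 cutoff, so the full $700 applies.
Commuter Credit: income exceeds $167,600 by $212,500 → 43 increments × $50 = $2,150 ≥ base, so the credit is $0.
Solar Installation Rebate: $380,100 is at or above $372,900, so the credit is $0.
Total: $700 + $0 + $0 = $700.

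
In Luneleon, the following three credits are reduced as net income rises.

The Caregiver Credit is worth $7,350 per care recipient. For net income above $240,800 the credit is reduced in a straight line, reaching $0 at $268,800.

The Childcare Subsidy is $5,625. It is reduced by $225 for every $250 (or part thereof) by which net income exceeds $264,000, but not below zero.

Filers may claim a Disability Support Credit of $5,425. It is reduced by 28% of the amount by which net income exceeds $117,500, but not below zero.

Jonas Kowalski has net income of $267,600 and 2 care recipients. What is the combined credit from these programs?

Caregiver Credit: base = 2 × $7,350 = $14,700. $267,600 is $26,800 into a $28,000 phase-out range, leaving 1,200/28,000 of the credit: $14,700 × 1,200/28,000 = $630.
Childcare Subsidy: income exceeds $264,000 by $3,600, which is 15 full-or-partial $250 increments; reduction = 15 × $225 = $3,375, leaving $2,250.
Disability Support Credit: 28% of the $150,100 excess over $117,500 is $42,028 ≥ base, so the credit is $0.
Total: $630 + $2,250 + $0 = $2,880.

$2,880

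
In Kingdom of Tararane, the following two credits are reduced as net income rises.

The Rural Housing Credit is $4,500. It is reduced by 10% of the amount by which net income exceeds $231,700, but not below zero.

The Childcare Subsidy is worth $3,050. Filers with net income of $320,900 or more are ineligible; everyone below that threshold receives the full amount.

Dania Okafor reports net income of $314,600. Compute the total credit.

$3,050

Rural Housing Credit: 10% of the $82,900 excess over $231,700 is $8,290 ≥ base, so the credit is $0.
Childcare Subsidy: $314,600 is below the $320,900 cutoff, so the full $3,050 applies.
Total: $0 + $3,050 = $3,050.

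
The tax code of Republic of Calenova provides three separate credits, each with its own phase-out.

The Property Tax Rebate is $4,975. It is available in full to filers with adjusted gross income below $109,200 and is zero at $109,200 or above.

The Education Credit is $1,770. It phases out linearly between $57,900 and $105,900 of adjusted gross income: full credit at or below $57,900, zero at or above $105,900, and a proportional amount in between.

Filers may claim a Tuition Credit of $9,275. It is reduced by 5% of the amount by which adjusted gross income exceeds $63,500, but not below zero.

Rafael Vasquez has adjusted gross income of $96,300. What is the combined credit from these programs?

$12,964

Property Tax Rebate: $96,300 is below the $109,200 cutoff, so the full $4,975 applies.
Education Credit: $96,300 is $38,400 into a $48,000 phase-out range, leaving 9,600/48,000 of the credit: $1,770 × 9,600/48,000 = $354.
Tuition Credit: 5% of the $32,800 excess over $63,500 is $1,640; credit = $9,275 − $1,640 = $7,635.
Total: $4,975 + $354 + $7,635 = $12,964.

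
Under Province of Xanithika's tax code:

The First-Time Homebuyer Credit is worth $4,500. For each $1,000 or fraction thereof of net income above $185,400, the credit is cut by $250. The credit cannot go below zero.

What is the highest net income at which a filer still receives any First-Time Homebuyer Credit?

After 17 increments the reduction is 17 × $250 = $4,250, leaving $250; one more increment wipes it out. Increment 17 ends at excess 17 × $1,000 = $17,000, so the highest qualifying income is $185,400 + $17,000 = $202,400.

$202,400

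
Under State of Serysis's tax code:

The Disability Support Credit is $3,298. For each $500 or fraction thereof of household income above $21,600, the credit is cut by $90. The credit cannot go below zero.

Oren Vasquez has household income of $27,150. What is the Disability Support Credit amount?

Disability Support Credit: income exceeds $21,600 by $5,550, which is 12 full-or-partial $500 increments; reduction = 12 × $90 = $1,080, leaving $2,218.

$2,218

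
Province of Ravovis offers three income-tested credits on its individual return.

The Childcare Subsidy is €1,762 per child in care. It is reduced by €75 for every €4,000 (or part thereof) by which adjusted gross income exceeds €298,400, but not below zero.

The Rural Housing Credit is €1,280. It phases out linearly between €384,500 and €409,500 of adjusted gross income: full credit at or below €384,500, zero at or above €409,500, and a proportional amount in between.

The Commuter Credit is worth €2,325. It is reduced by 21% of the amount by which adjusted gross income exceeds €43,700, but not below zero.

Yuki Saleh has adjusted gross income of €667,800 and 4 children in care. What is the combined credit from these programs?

Childcare Subsidy: base = 4 × €1,762 = €7,048. income exceeds €298,400 by €369,400, which is 93 full-or-partial €4,000 increments; reduction = 93 × €75 = €6,975, leaving €73.
Rural Housing Credit: €667,800 is at or above €409,500, so the credit is €0.
Commuter Credit: 21% of the €624,100 excess over €43,700 is €131,061 ≥ base, so the credit is €0.
Total: €73 + €0 + €0 = €73.

€73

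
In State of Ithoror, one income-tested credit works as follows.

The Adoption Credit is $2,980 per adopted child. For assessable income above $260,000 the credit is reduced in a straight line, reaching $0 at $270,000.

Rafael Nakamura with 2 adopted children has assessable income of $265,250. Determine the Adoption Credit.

$2,831

Adoption Credit: base = 2 × $2,980 = $5,960. $265,250 is $5,250 into a $10,000 phase-out range, leaving 4,750/10,000 of the credit: $5,960 × 4,750/10,000 = $2,831.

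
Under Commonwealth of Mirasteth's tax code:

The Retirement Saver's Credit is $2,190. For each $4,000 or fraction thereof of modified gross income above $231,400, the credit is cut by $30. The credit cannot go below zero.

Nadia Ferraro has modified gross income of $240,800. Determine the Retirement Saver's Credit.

Retirement Saver's Credit: income exceeds $231,400 by $9,400, which is 3 full-or-partial $4,000 increments; reduction = 3 × $30 = $90, leaving $2,100.

$2,100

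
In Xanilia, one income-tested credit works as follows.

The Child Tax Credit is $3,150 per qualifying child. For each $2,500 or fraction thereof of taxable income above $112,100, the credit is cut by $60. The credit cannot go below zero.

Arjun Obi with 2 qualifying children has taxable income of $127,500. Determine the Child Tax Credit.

Child Tax Credit: base = 2 × $3,150 = $6,300. income exceeds $112,100 by $15,400, which is 7 full-or-partial $2,500 increments; reduction = 7 × $60 = $420, leaving $5,880.

$5,880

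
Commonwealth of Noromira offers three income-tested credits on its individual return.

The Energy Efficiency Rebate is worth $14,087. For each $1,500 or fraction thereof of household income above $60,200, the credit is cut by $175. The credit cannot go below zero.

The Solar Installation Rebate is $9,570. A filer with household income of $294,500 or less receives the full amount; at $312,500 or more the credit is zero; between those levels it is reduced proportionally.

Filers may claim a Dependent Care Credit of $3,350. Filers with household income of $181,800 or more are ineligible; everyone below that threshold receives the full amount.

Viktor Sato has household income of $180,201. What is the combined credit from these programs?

Energy Efficiency Rebate: income exceeds $60,200 by $120,001 → 81 increments × $175 = $14,175 ≥ base, so the credit is $0.
Solar Installation Rebate: $180,201 is at or below the $294,500 threshold, so the full $9,570 applies.
Dependent Care Credit: $180,201 is below the $181,800 cutoff, so the full $3,350 applies.
Total: $0 + $9,570 + $3,350 = $12,920.

$12,920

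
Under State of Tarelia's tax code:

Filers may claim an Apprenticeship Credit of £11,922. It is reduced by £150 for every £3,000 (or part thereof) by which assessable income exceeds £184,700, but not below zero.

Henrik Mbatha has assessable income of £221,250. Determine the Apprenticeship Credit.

Apprenticeship Credit: income exceeds £184,700 by £36,550, which is 13 full-or-partial £3,000 increments; reduction = 13 × £150 = £1,950, leaving £9,972.

£9,972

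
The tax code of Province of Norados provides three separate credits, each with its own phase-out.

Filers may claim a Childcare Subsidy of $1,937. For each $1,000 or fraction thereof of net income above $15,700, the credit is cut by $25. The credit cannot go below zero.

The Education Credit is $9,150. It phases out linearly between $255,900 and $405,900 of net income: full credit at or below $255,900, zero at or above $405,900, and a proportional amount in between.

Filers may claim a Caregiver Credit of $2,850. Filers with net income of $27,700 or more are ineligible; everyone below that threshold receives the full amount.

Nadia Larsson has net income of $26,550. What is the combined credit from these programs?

$13,662

Childcare Subsidy: income exceeds $15,700 by $10,850, which is 11 full-or-partial $1,000 increments; reduction = 11 × $25 = $275, leaving $1,662.
Education Credit: $26,550 is at or below the $255,900 threshold, so the full $9,150 applies.
Caregiver Credit: $26,550 is below the $27,700 cutoff, so the full $2,850 applies.
Total: $1,662 + $9,150 + $2,850 = $13,662.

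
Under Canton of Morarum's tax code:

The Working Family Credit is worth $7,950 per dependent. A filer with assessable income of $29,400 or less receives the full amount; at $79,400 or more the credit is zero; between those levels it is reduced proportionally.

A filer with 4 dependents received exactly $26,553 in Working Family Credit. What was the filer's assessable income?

Full credit = 4 × $7,950 = $31,800.
$26,553 is 26,553/31,800 of the full $31,800, so 5,247/31,800 of the $50,000 range has been used: income = $29,400 + $50,000 × 5,247/31,800 = $37,650.

$37,650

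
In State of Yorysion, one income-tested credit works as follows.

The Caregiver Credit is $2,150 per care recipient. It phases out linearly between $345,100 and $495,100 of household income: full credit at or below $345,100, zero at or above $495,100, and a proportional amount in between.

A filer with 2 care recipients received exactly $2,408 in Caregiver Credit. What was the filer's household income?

$411,100

Full credit = 2 × $2,150 = $4,300.
$2,408 is 2,408/4,300 of the full $4,300, so 1,892/4,300 of the $150,000 range has been used: income = $345,100 + $150,000 × 1,892/4,300 = $411,100.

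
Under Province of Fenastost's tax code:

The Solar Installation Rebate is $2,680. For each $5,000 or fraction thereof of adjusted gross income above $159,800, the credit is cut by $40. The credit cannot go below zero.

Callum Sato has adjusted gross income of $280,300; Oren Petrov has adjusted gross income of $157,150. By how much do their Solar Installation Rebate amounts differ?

Callum ($280,300): Solar Installation Rebate: income exceeds $159,800 by $120,500, which is 25 full-or-partial $5,000 increments; reduction = 25 × $40 = $1,000, leaving $1,680.
Oren ($157,150): Solar Installation Rebate: $157,150 is at or below the $159,800 threshold, so the full $2,680 applies.
Difference: |$1,680 − $2,680| = $1,000.

$1,000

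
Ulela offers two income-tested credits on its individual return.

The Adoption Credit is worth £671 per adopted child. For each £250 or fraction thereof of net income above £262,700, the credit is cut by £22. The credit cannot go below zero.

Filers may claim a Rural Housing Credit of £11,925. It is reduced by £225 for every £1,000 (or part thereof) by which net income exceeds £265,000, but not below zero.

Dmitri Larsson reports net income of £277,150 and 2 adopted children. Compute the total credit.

Adoption Credit: base = 2 × £671 = £1,342. income exceeds £262,700 by £14,450, which is 58 full-or-partial £250 increments; reduction = 58 × £22 = £1,276, leaving £66.
Rural Housing Credit: income exceeds £265,000 by £12,150, which is 13 full-or-partial £1,000 increments; reduction = 13 × £225 = £2,925, leaving £9,000.
Total: £66 + £9,000 = £9,066.

£9,066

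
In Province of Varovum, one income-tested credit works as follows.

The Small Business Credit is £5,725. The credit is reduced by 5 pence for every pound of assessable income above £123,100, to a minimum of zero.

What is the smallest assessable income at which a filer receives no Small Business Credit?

£237,600

The credit falls by 5% of each pound above £123,100, so it reaches zero when the excess is £5,725 / 5% = £114,500: income = £123,100 + £114,500 = £237,600.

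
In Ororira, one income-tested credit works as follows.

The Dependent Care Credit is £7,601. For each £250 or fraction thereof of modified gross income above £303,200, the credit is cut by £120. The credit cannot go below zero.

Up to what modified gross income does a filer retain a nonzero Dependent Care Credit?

After 63 increments the reduction is 63 × £120 = £7,560, leaving £41; one more increment wipes it out. Increment 63 ends at excess 63 × £250 = £15,750, so the highest qualifying income is £303,200 + £15,750 = £318,950.

£318,950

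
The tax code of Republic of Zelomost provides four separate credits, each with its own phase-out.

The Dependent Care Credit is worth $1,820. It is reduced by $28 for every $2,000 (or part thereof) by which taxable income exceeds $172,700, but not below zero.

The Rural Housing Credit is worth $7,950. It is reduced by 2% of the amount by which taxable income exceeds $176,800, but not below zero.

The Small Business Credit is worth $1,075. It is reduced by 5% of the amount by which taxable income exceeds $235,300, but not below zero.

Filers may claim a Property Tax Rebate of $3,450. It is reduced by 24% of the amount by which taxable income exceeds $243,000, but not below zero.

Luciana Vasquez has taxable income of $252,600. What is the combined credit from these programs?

$8,490

Dependent Care Credit: income exceeds $172,700 by $79,900, which is 40 full-or-partial $2,000 increments; reduction = 40 × $28 = $1,120, leaving $700.
Rural Housing Credit: 2% of the $75,800 excess over $176,800 is $1,516; credit = $7,950 − $1,516 = $6,434.
Small Business Credit: 5% of the $17,300 excess over $235,300 is $865; credit = $1,075 − $865 = $210.
Property Tax Rebate: 24% of the $9,600 excess over $243,000 is $2,304; credit = $3,450 − $2,304 = $1,146.
Total: $700 + $6,434 + $210 + $1,146 = $8,490.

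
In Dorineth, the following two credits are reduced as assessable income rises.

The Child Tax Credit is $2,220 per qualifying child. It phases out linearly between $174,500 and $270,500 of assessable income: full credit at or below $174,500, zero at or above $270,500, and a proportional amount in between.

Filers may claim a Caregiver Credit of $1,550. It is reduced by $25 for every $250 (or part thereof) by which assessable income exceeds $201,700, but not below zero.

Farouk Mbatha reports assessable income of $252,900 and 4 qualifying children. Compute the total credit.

$1,628

Child Tax Credit: base = 4 × $2,220 = $8,880. $252,900 is $78,400 into a $96,000 phase-out range, leaving 17,600/96,000 of the credit: $8,880 × 17,600/96,000 = $1,628.
Caregiver Credit: income exceeds $201,700 by $51,200 → 205 increments × $25 = $5,125 ≥ base, so the credit is $0.
Total: $1,628 + $0 = $1,628.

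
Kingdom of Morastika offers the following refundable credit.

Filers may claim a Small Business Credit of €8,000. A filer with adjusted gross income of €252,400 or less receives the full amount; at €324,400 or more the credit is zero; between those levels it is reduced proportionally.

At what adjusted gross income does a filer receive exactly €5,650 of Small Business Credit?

€5,650 is 5,650/8,000 of the full €8,000, so 2,350/8,000 of the €72,000 range has been used: income = €252,400 + €72,000 × 2,350/8,000 = €273,550.

€273,550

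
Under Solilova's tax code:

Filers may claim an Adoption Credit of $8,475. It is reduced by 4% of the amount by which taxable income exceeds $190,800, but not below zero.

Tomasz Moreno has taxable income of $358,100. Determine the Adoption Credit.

$1,783

Adoption Credit: 4% of the $167,300 excess over $190,800 is $6,692; credit = $8,475 − $6,692 = $1,783.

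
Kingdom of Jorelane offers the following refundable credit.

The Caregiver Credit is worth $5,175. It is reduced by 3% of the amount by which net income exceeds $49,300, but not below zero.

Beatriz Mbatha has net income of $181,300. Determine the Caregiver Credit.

Caregiver Credit: 3% of the $132,000 excess over $49,300 is $3,960; credit = $5,175 − $3,960 = $1,215.

$1,215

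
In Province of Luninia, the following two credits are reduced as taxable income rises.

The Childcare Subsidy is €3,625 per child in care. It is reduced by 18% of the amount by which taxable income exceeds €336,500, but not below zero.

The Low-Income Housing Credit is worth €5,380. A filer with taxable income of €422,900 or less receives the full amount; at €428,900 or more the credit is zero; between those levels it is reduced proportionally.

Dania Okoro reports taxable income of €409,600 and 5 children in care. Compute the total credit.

€10,347

Childcare Subsidy: base = 5 × €3,625 = €18,125. 18% of the €73,100 excess over €336,500 is €13,158; credit = €18,125 − €13,158 = €4,967.
Low-Income Housing Credit: €409,600 is at or below the €422,900 threshold, so the full €5,380 applies.
Total: €4,967 + €5,380 = €10,347.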